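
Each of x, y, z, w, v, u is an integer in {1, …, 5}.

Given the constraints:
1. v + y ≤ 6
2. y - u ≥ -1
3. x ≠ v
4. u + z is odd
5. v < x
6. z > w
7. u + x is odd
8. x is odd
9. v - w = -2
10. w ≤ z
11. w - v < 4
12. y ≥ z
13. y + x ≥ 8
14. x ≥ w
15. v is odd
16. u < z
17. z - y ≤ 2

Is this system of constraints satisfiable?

Satisfiable

Take x = 3, y = 5, z = 5, w = 3, v = 1, u = 4. Then constraint 1: v + y = 6; constraint 2: y - u = 1, and every other listed constraint is also met.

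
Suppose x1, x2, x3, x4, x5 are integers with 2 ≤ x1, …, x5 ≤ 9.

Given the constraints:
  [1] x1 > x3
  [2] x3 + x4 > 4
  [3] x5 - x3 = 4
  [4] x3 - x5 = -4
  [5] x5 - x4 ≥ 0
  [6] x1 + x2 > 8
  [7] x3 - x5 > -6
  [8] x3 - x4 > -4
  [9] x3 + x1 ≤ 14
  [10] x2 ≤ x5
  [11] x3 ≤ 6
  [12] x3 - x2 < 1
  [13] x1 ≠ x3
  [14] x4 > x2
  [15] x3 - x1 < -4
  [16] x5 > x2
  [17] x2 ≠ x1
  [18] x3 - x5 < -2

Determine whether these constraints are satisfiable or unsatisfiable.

Try x1 = 9, x2 = 2, x3 = 2, x4 = 5, x5 = 6.
Check constraint 2: x3 + x4 = 7; constraint 3: x5 - x3 = 4. The remaining constraints are straightforward to verify.

Satisfiable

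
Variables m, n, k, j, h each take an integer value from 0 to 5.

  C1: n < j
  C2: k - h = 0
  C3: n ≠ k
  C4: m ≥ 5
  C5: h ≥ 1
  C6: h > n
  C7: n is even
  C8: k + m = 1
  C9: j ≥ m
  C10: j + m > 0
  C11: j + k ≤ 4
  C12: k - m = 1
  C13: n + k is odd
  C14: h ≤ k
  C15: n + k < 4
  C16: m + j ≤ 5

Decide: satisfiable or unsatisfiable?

Unsatisfiable

From constraints 4 and 9: j ≥ m ≥ 5. From constraints 5 and 14: k ≥ h ≥ 1. Hence j + k ≥ 6. But constraint 11 requires j + k ≤ 4, and 4 < 6. Contradiction.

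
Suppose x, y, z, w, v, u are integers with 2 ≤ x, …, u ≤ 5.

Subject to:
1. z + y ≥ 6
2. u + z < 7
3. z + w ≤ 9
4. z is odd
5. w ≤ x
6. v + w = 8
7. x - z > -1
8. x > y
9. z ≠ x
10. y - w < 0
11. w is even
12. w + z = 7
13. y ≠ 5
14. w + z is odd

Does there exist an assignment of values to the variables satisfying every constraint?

Satisfiable

Try x = 5, y = 3, z = 3, w = 4, v = 4, u = 2.
Check constraint 1: z + y = 6; constraint 2: u + z = 5; constraint 3: z + w = 7. The remaining constraints are straightforward to verify.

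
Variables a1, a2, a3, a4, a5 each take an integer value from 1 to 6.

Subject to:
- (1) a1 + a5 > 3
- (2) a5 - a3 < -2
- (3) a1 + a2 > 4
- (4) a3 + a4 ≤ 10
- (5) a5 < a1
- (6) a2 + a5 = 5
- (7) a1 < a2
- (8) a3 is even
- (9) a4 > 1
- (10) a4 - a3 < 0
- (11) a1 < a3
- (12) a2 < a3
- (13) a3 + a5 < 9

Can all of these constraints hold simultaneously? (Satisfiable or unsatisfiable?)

Satisfiable

Setting (a1, a2, a3, a4, a5) = (3, 4, 6, 4, 1) satisfies everything: constraint 1: a1 + a5 = 4; constraint 2: a5 - a3 = -5, and the others follow.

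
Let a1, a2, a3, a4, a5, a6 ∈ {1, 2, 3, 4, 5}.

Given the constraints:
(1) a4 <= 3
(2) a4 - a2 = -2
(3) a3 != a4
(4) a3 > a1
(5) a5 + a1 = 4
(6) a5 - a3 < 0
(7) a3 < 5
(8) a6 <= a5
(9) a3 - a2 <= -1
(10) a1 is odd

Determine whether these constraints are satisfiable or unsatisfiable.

Satisfiable

Take a1 = 1, a2 = 5, a3 = 4, a4 = 3, a5 = 3, a6 = 1. Then constraint 2: a4 - a2 = -2; constraint 5: a5 + a1 = 4; constraint 6: a5 - a3 = -1, and every other listed constraint is also met.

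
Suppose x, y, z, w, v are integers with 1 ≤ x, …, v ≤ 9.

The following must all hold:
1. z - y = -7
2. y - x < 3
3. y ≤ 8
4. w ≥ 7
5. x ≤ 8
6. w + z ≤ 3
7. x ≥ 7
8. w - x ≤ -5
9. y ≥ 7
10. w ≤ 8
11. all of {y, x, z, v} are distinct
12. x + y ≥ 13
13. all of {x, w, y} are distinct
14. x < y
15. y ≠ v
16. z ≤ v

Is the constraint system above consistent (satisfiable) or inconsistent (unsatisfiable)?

Unsatisfiable

Constraints 3, 4, 5, 7, 9, and 10 confine each of x, w, y to the 2 values {7, 8}.
Constraint 13 requires all 3 of them to be distinct, but only 2 values are available — impossible by the pigeonhole principle.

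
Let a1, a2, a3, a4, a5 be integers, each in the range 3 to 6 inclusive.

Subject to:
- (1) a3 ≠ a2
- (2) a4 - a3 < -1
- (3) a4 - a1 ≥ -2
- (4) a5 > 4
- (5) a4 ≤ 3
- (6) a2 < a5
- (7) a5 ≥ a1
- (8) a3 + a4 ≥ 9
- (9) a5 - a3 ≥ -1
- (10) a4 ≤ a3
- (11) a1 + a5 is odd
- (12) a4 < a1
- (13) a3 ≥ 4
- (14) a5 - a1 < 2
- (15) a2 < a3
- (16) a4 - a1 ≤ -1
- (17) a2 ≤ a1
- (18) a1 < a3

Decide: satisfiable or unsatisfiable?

Satisfiable

Try a1 = 5, a2 = 3, a3 = 6, a4 = 3, a5 = 6.
Check constraint 2: a4 - a3 = -3; constraint 3: a4 - a1 = -2. The remaining constraints are straightforward to verify.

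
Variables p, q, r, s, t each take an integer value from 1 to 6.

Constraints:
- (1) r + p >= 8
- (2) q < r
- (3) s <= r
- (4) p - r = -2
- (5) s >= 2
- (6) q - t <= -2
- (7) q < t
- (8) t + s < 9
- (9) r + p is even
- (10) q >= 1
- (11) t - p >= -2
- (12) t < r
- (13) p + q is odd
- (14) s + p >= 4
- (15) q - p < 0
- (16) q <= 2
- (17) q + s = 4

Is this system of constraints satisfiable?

Setting (p, q, r, s, t) = (4, 1, 6, 3, 4) satisfies everything: constraint 1: r + p = 10; constraint 4: p - r = -2, and the others follow.

Satisfiable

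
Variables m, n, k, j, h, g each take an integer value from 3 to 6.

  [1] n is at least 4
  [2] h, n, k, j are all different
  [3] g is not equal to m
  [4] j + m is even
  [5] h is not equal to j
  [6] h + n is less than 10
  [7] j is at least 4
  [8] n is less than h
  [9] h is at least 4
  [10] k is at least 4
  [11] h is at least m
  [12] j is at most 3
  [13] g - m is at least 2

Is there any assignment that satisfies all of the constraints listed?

Constraints 1, 7, 9, and 10 confine each of h, n, k, j to the 3 values {4, …, 6} (the domain already gives each ≤ 6).
Constraint 2 requires all 4 of them to be distinct, but only 3 values are available — impossible by the pigeonhole principle.

Unsatisfiable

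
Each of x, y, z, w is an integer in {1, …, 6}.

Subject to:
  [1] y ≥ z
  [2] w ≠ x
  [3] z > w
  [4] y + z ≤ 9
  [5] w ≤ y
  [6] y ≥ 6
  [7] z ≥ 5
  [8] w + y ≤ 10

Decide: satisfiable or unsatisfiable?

From constraint 6: y ≥ 6. From constraint 7: z ≥ 5. Hence y + z ≥ 11. But constraint 4 requires y + z ≤ 9, and 9 < 11. Contradiction.

Unsatisfiable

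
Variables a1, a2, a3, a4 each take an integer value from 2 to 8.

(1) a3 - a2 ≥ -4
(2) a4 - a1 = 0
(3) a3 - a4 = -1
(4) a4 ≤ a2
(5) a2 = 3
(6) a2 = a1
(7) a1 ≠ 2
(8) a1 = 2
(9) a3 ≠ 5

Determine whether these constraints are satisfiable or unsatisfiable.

Unsatisfiable

Constraint 5 fixes a2 = 3 and constraint 8 fixes a1 = 2, but constraint 6 requires a2 = a1. Since 3 ≠ 2, contradiction.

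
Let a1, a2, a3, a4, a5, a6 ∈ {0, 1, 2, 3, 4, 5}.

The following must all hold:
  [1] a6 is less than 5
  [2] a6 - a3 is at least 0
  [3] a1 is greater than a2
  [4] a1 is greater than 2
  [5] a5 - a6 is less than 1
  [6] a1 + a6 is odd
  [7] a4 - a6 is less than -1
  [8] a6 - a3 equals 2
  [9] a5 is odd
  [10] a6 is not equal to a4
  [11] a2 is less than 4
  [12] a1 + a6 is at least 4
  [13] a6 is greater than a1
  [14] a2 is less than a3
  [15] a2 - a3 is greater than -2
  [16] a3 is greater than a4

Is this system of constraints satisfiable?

Try a1 = 3, a2 = 1, a3 = 2, a4 = 0, a5 = 3, a6 = 4.
Check constraint 2: a6 - a3 = 2; constraint 5: a5 - a6 = -1; constraint 7: a4 - a6 = -4. The remaining constraints are straightforward to verify.

Satisfiable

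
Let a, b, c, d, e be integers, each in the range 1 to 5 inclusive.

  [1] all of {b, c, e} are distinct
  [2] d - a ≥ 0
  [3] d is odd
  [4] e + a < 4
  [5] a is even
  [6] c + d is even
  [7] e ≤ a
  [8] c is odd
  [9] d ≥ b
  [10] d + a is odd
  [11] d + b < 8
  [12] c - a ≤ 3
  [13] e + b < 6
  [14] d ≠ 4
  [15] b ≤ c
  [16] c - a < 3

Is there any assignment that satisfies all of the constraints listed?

The assignment a = 2, b = 2, c = 3, d = 5, e = 1 works:
  constraint 2 holds since d - a = 3.
  constraint 4 holds since e + a = 3.
The rest check out directly.

Satisfiable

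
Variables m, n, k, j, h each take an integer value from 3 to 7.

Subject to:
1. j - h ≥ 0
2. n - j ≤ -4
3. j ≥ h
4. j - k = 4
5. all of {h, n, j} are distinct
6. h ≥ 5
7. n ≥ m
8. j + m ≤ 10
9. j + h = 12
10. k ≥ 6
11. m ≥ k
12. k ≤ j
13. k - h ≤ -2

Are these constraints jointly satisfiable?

From constraints 3 and 6: j ≥ h ≥ 5. From constraints 10 and 11: m ≥ k ≥ 6. Hence j + m ≥ 11. But constraint 8 requires j + m ≤ 10, and 10 < 11. Contradiction.

Unsatisfiable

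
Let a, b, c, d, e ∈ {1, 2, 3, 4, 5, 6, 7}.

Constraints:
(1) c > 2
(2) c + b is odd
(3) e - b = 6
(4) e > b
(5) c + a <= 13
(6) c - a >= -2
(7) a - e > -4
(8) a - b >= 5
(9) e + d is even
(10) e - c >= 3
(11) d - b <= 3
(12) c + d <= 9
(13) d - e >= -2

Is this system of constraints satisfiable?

Unsatisfiable

Constraints 6, 8, 10, 11, and 13 give e − c ≥ 3, c − a ≥ -2, a − b ≥ 5, b − d ≥ -3, d − e ≥ -2.
Adding all 5 inequalities: the left sides telescope to 0, and the right sides sum to 3 + (-2) + 5 + (-3) + (-2) = 1. So 0 ≥ 1, which is false.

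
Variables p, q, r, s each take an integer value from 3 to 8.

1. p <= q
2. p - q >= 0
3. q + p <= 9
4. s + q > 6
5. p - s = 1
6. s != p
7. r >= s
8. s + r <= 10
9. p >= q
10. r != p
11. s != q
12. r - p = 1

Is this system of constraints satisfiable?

Satisfiable

Setting (p, q, r, s) = (4, 4, 5, 3) satisfies everything: constraint 2: p - q = 0; constraint 3: q + p = 8, and the others follow.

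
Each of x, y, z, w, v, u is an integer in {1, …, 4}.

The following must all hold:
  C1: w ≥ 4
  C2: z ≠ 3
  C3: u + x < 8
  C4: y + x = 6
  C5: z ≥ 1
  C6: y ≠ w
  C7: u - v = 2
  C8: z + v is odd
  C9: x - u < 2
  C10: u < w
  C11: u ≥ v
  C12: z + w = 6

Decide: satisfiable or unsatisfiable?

Take x = 3, y = 3, z = 2, w = 4, v = 1, u = 3. Then constraint 3: u + x = 6; constraint 4: y + x = 6, and every other listed constraint is also met.

Satisfiable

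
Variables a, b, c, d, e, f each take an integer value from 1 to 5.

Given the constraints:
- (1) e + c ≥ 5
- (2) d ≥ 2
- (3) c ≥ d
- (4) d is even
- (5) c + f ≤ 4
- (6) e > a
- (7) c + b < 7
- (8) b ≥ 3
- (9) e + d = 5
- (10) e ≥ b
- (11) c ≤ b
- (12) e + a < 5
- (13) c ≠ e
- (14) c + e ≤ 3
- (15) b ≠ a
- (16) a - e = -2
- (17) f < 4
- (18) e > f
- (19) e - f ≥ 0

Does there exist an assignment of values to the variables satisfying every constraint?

From constraints 2 and 3: c ≥ d ≥ 2. From constraints 8 and 10: e ≥ b ≥ 3. Hence c + e ≥ 5. But constraint 14 requires c + e ≤ 3, and 3 < 5. Contradiction.

Unsatisfiable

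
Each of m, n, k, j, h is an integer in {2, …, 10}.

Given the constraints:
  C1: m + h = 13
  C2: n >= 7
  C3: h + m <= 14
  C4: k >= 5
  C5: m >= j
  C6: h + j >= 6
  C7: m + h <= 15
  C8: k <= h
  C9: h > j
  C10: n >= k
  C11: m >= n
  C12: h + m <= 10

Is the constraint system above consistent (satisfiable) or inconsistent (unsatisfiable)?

From constraints 4 and 8: h ≥ k ≥ 5. From constraints 2 and 11: m ≥ n ≥ 7. Hence h + m ≥ 12. But constraint 12 requires h + m ≤ 10, and 10 < 12. Contradiction.

Unsatisfiable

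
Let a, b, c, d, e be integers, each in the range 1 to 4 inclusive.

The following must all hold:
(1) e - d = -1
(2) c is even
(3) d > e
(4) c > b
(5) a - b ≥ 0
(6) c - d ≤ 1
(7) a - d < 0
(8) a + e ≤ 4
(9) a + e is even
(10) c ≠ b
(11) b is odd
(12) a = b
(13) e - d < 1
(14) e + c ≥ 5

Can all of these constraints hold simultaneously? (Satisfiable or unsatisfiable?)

Try a = 1, b = 1, c = 2, d = 4, e = 3.
Check constraint 1: e - d = -1; constraint 5: a - b = 0. The remaining constraints are straightforward to verify.

Satisfiable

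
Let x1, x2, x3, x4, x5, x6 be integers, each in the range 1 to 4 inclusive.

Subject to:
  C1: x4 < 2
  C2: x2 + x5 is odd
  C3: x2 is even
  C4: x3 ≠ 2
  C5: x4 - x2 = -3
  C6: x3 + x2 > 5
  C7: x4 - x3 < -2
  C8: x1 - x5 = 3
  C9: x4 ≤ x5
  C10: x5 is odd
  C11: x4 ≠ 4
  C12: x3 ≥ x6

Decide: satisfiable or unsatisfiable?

Setting (x1, x2, x3, x4, x5, x6) = (4, 4, 4, 1, 1, 1) satisfies everything: constraint 5: x4 - x2 = -3; constraint 6: x3 + x2 = 8; constraint 7: x4 - x3 = -3, and the others follow.

Satisfiable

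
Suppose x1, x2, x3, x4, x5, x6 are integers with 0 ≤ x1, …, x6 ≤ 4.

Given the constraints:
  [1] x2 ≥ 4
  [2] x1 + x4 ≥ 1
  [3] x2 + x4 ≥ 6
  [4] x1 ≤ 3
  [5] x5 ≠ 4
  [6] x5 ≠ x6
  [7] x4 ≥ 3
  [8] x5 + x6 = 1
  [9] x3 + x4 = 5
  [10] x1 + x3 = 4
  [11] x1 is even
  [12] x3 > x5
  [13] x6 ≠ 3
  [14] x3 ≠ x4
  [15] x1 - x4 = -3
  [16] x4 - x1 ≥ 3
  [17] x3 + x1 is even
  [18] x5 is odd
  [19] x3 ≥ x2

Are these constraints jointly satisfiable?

From constraints 1 and 19: x3 ≥ x2 ≥ 4. From constraint 7: x4 ≥ 3. Hence x3 + x4 ≥ 7. But constraint 9 requires x3 + x4 = 5, and 5 < 7. Contradiction.

Unsatisfiable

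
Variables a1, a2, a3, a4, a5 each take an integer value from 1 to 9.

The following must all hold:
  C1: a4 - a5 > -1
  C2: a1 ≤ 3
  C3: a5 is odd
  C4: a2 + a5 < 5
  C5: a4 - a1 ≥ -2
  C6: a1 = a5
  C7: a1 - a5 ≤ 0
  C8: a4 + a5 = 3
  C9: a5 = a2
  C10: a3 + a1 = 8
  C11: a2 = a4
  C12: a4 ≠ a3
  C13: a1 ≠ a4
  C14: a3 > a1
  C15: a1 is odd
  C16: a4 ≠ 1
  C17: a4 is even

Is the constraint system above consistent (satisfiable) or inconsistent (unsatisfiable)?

From constraints 6, 9, and 11, a1 = a5 = a2 = a4, so a1 = a4. But constraint 13 says a1 ≠ a4. Contradiction.

Unsatisfiable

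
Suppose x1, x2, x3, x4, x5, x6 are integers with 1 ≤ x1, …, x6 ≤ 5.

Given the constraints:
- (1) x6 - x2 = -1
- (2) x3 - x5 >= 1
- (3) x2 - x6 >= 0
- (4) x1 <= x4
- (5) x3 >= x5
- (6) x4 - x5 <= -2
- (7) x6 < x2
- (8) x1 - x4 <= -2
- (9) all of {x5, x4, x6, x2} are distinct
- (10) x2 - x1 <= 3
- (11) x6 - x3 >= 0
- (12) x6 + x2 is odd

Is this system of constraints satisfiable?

Unsatisfiable

Constraints 2, 3, 6, 8, 10, and 11 give x5 − x4 ≥ 2, x4 − x1 ≥ 2, x1 − x2 ≥ -3, x2 − x6 ≥ 0, x6 − x3 ≥ 0, x3 − x5 ≥ 1.
Adding all 6 inequalities: the left sides telescope to 0, and the right sides sum to 2 + 2 + (-3) + 0 + 0 + 1 = 2. So 0 ≥ 2, which is false.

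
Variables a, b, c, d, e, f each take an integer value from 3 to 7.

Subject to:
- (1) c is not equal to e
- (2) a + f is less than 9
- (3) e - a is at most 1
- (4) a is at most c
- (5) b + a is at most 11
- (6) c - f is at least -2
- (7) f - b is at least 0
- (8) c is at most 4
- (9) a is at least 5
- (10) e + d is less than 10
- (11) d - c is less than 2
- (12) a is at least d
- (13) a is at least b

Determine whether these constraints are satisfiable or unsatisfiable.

Unsatisfiable

From constraint 9: a ≥ 5. From constraints 4 and 8: a ≤ c and c ≤ 4, so a ≤ 4. But 4 < 5, so no value of a works.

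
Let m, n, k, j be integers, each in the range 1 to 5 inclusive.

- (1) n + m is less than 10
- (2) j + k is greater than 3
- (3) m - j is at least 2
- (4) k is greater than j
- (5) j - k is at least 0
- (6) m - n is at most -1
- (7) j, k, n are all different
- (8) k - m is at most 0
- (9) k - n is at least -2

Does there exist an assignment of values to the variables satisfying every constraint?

Unsatisfiable

Constraints 3, 5, 6, and 9 give j − k ≥ 0, k − n ≥ -2, n − m ≥ 1, m − j ≥ 2.
Adding all 4 inequalities: the left sides telescope to 0, and the right sides sum to 0 + (-2) + 1 + 2 = 1. So 0 ≥ 1, which is false.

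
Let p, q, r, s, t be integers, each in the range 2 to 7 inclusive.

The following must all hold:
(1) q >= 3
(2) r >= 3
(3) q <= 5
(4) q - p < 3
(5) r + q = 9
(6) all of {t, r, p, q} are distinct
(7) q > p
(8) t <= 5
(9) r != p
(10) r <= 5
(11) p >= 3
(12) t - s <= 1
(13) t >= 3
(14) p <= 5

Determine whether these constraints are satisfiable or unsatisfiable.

Constraints 1, 2, 3, 8, 10, 11, 13, and 14 confine each of t, r, p, q to the 3 values {3, …, 5}.
Constraint 6 requires all 4 of them to be distinct, but only 3 values are available — impossible by the pigeonhole principle.

Unsatisfiable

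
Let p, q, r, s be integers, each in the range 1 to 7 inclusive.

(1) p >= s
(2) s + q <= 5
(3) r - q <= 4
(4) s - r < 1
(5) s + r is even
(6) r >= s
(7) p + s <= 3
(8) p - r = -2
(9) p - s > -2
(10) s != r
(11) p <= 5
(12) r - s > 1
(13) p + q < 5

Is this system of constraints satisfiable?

Setting (p, q, r, s) = (1, 1, 3, 1) satisfies everything: constraint 2: s + q = 2; constraint 3: r - q = 2; constraint 4: s - r = -2, and the others follow.

Satisfiable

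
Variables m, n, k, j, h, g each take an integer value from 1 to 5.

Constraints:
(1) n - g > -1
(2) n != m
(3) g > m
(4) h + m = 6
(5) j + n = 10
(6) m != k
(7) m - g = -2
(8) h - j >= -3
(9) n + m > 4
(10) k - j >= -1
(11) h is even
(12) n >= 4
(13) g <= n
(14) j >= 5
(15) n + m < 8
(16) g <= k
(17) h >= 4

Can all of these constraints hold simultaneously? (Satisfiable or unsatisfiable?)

Satisfiable

Try m = 2, n = 5, k = 5, j = 5, h = 4, g = 4.
Check constraint 1: n - g = 1; constraint 4: h + m = 6; constraint 5: j + n = 10. The remaining constraints are straightforward to verify.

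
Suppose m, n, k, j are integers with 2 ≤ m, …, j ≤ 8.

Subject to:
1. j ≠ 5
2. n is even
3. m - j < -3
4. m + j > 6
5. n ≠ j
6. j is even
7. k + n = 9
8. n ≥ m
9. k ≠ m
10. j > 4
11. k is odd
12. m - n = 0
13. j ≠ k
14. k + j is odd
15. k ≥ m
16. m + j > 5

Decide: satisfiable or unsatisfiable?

Setting (m, n, k, j) = (2, 2, 7, 6) satisfies everything: constraint 3: m - j = -4; constraint 4: m + j = 8; constraint 7: k + n = 9, and the others follow.

Satisfiable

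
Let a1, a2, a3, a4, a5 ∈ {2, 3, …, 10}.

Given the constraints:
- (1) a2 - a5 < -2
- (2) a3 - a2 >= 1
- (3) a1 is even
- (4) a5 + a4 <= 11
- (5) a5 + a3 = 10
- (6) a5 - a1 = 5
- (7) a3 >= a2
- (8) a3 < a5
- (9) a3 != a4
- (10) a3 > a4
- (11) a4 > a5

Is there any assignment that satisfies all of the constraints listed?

Unsatisfiable

Constraints 8, 10, and 11 give a3 < a5, a5 < a4, a4 < a3. Chaining: a3 < a5 < a4 < a3, which forces a3 < a3 — impossible.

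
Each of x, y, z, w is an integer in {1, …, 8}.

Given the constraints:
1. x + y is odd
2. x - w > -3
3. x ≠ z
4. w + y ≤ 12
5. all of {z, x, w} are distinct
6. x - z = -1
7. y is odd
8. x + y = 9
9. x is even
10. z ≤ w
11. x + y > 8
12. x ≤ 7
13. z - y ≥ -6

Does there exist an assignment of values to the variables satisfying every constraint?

Satisfiable

Take x = 2, y = 7, z = 3, w = 4. Then constraint 2: x - w = -2; constraint 4: w + y = 11; constraint 6: x - z = -1, and every other listed constraint is also met.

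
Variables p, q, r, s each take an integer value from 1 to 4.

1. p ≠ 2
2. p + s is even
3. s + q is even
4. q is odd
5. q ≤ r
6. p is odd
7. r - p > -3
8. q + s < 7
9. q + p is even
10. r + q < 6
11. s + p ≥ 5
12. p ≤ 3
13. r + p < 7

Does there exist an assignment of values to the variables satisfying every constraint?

Take p = 3, q = 1, r = 3, s = 3. Then constraint 7: r - p = 0; constraint 8: q + s = 4; constraint 10: r + q = 4, and every other listed constraint is also met.

Satisfiable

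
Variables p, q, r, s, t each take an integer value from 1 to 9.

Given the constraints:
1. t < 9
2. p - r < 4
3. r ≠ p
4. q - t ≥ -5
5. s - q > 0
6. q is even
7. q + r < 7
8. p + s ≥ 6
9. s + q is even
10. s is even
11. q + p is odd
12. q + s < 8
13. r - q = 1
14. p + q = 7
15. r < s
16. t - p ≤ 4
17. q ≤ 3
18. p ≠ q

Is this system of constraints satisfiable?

One satisfying assignment is p = 5, q = 2, r = 3, s = 4, t = 7.
For the less obvious constraints — constraint 2: p - r = 2; constraint 4: q - t = -5; constraint 5: s - q = 2 — and the others hold by inspection.

Satisfiable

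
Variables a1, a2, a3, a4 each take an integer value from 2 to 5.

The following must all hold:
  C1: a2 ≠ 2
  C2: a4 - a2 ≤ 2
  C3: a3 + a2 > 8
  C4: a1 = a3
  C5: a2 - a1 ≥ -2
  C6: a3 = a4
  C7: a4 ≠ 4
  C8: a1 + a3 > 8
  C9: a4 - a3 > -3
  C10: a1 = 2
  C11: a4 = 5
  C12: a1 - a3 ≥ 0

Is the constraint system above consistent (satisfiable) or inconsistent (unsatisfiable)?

Unsatisfiable

Constraint 10 fixes a1 = 2 and constraint 11 fixes a4 = 5. Constraints 4 and 6 give a1 = a3 = a4, so a1 = a4. But 2 ≠ 5 — contradiction.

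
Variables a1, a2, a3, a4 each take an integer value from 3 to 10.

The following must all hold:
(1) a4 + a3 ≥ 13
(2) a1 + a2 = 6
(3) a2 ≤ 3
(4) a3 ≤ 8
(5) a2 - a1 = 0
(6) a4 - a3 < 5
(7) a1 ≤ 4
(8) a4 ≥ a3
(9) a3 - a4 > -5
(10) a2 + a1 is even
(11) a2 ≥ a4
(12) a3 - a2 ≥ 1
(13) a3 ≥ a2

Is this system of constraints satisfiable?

Unsatisfiable

From constraints 3 and 11: a4 ≤ a2 ≤ 3. From constraint 4: a3 ≤ 8. Hence a4 + a3 ≤ 11. But constraint 1 requires a4 + a3 ≥ 13, and 13 > 11. Contradiction.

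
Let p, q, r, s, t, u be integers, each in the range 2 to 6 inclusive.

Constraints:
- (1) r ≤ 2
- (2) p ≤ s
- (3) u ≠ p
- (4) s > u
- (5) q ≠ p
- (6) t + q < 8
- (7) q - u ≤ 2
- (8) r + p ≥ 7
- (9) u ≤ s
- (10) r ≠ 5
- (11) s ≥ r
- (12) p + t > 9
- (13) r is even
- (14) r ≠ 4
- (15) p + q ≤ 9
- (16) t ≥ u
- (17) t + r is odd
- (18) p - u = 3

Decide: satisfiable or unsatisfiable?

One satisfying assignment is p = 5, q = 2, r = 2, s = 5, t = 5, u = 2.
For the less obvious constraints — constraint 6: t + q = 7; constraint 7: q - u = 0 — and the others hold by inspection.

Satisfiable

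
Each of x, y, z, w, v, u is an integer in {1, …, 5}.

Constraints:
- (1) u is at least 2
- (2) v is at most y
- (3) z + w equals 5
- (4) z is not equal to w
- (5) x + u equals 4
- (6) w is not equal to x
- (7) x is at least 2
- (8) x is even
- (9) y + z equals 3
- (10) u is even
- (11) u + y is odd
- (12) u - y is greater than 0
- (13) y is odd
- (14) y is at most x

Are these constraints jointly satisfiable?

One satisfying assignment is x = 2, y = 1, z = 2, w = 3, v = 1, u = 2.
For the less obvious constraints — constraint 3: z + w = 5; constraint 5: x + u = 4 — and the others hold by inspection.

Satisfiable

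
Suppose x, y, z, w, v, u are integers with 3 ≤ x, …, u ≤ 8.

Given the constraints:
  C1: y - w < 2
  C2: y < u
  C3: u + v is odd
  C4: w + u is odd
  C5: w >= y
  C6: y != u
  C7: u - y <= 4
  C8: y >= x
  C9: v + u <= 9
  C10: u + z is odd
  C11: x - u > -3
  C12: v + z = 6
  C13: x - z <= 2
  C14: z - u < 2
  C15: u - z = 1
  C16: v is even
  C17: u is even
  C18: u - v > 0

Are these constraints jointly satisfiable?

Constraint 17 makes u even and constraint 16 makes v even, so u + v must be even. Constraint 3 says u + v is odd — contradiction.

Unsatisfiable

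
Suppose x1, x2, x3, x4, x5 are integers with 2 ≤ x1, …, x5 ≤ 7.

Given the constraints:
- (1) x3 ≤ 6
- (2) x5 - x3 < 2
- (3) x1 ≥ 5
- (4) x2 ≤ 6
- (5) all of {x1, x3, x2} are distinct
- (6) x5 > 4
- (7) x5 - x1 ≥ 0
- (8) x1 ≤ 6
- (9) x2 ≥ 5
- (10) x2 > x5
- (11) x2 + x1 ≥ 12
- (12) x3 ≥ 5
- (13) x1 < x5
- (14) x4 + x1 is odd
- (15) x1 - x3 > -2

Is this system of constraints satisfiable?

Unsatisfiable

Constraints 1, 3, 4, 8, 9, and 12 confine each of x1, x3, x2 to the 2 values {5, 6}.
Constraint 5 requires all 3 of them to be distinct, but only 2 values are available — impossible by the pigeonhole principle.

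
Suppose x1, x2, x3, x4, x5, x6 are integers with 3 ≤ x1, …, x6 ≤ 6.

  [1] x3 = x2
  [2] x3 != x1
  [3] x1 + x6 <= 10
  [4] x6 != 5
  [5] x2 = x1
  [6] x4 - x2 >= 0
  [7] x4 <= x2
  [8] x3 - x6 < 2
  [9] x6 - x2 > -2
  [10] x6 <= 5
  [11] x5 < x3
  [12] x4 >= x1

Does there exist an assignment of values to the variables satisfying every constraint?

From constraints 1 and 5, x3 = x2 = x1, so x3 = x1. But constraint 2 says x3 ≠ x1. Contradiction.

Unsatisfiable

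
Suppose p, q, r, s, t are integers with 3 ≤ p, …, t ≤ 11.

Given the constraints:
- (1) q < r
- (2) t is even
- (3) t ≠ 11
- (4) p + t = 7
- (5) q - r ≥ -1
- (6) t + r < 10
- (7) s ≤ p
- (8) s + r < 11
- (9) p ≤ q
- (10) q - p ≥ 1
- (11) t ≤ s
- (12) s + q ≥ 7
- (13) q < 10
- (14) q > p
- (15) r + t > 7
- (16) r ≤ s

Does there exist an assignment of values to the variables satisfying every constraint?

Unsatisfiable

Constraints 1, 7, 14, and 16 give q < r, r ≤ s, s ≤ p, p < q. Chaining: q < r ≤ s ≤ p < q, which forces q < q — impossible.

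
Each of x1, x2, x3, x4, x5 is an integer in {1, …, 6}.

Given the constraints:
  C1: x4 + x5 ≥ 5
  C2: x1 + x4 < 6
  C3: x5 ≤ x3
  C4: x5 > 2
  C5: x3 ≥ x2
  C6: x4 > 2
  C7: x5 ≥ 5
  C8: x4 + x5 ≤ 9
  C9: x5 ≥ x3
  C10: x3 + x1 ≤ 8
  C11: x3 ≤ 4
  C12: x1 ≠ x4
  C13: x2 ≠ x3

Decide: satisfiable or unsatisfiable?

From constraint 7: x5 ≥ 5. From constraints 3 and 11: x5 ≤ x3 and x3 ≤ 4, so x5 ≤ 4. But 4 < 5, so no value of x5 works.

Unsatisfiable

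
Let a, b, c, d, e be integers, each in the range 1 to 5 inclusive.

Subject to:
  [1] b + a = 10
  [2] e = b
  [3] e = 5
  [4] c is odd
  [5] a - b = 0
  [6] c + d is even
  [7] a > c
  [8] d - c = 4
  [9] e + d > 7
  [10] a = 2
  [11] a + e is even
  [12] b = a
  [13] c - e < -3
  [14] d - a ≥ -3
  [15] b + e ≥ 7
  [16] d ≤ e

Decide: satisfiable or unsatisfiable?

Unsatisfiable

Constraint 3 fixes e = 5 and constraint 10 fixes a = 2. Constraints 2 and 12 give e = b = a, so e = a. But 5 ≠ 2 — contradiction.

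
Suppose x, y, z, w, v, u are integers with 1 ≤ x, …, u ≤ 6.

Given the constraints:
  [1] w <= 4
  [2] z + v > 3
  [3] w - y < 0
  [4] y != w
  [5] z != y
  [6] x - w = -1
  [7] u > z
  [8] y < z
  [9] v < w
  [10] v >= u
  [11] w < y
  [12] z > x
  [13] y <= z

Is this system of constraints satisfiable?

Unsatisfiable

Constraints 3, 7, 9, 10, and 13 give w < y, y ≤ z, z < u, u ≤ v, v < w. Chaining: w < y ≤ z < u ≤ v < w, which forces w < w — impossible.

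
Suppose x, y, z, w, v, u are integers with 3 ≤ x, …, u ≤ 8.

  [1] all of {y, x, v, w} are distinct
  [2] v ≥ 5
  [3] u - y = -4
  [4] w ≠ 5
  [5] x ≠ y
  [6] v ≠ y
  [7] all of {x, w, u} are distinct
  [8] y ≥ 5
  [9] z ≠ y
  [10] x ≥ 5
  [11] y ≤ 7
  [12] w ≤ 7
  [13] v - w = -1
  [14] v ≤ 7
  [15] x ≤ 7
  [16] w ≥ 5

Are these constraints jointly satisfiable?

Constraints 2, 8, 10, 11, 12, 14, 15, and 16 confine each of y, x, v, w to the 3 values {5, …, 7}.
Constraint 1 requires all 4 of them to be distinct, but only 3 values are available — impossible by the pigeonhole principle.

Unsatisfiable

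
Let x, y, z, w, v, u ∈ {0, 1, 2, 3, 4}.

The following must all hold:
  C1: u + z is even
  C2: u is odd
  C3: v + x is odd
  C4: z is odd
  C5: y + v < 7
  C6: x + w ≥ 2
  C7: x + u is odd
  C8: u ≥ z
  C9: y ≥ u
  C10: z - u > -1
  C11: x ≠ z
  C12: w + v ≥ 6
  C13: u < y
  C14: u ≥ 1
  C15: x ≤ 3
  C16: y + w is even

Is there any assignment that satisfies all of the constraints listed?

Satisfiable

One satisfying assignment is x = 0, y = 2, z = 1, w = 4, v = 3, u = 1.
For the less obvious constraints — constraint 5: y + v = 5; constraint 6: x + w = 4 — and the others hold by inspection.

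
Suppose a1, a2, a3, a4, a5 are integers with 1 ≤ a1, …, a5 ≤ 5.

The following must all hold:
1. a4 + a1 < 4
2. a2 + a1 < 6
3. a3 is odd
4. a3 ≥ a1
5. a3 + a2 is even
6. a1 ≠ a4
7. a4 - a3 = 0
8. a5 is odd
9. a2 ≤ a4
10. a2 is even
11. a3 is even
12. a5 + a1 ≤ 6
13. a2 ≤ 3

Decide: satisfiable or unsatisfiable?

Constraint 3 makes a3 odd and constraint 10 makes a2 even, so a3 + a2 must be odd. Constraint 5 says a3 + a2 is even — contradiction.

Unsatisfiable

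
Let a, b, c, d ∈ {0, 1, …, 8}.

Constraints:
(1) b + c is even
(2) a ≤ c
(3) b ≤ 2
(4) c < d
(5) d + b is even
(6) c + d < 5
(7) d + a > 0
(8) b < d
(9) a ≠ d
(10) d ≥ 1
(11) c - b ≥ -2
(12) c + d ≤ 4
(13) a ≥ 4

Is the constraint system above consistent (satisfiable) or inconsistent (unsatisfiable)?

From constraints 2 and 13: c ≥ a ≥ 4. From constraint 10: d ≥ 1. Hence c + d ≥ 5. But constraint 12 requires c + d ≤ 4, and 4 < 5. Contradiction.

Unsatisfiable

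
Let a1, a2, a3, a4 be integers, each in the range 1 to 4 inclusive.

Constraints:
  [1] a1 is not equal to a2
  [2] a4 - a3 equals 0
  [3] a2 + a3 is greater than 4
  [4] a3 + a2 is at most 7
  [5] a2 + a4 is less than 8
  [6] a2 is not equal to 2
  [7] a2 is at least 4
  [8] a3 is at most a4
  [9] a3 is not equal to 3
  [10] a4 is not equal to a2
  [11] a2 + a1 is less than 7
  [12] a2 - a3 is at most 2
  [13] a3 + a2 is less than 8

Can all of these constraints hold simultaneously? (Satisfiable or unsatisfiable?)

Satisfiable

Setting (a1, a2, a3, a4) = (2, 4, 2, 2) satisfies everything: constraint 2: a4 - a3 = 0; constraint 3: a2 + a3 = 6, and the others follow.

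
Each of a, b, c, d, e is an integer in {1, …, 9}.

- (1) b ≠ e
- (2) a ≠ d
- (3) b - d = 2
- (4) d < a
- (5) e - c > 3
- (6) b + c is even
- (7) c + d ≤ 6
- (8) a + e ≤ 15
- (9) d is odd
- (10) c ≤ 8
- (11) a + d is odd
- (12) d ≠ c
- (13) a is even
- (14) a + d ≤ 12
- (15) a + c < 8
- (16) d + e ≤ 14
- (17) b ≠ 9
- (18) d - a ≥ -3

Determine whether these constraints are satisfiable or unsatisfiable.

Take a = 6, b = 7, c = 1, d = 5, e = 6. Then constraint 3: b - d = 2; constraint 5: e - c = 5; constraint 7: c + d = 6, and every other listed constraint is also met.

Satisfiable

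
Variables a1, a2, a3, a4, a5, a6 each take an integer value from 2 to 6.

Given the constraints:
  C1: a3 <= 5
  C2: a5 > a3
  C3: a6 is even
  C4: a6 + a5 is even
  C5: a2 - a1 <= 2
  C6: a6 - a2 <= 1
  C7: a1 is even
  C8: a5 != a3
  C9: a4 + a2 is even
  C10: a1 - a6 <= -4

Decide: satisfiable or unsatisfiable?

Constraints 5, 6, and 10 give a1 − a2 ≥ -2, a2 − a6 ≥ -1, a6 − a1 ≥ 4.
Adding all 3 inequalities: the left sides telescope to 0, and the right sides sum to (-2) + (-1) + 4 = 1. So 0 ≥ 1, which is false.

Unsatisfiable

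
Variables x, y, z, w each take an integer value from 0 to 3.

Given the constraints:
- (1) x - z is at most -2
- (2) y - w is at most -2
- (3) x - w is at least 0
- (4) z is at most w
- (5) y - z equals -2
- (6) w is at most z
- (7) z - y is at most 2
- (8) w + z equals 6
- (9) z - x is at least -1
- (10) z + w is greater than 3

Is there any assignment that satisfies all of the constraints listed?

Constraints 1, 2, 3, and 7 give x − w ≥ 0, w − y ≥ 2, y − z ≥ -2, z − x ≥ 2.
Adding all 4 inequalities: the left sides telescope to 0, and the right sides sum to 0 + 2 + (-2) + 2 = 2. So 0 ≥ 2, which is false.

Unsatisfiable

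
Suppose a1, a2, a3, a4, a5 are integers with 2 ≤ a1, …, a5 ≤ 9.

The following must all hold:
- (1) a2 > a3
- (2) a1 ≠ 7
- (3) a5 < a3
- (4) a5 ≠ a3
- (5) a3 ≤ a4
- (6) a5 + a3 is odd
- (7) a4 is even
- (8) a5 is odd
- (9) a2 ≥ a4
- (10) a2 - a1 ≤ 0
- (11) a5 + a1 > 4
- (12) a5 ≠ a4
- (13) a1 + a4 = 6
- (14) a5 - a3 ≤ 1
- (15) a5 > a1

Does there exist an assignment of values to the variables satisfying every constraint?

Unsatisfiable

Constraints 3, 5, 9, 10, and 15 give a5 < a3, a3 ≤ a4, a4 ≤ a2, a2 ≤ a1, a1 < a5. Chaining: a5 < a3 ≤ a4 ≤ a2 ≤ a1 < a5, which forces a5 < a5 — impossible.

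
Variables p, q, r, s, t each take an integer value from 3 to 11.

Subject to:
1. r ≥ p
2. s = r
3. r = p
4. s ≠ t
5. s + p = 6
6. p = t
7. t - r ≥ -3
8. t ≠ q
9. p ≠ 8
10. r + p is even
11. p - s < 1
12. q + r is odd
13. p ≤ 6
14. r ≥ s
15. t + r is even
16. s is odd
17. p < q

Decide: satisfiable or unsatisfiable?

Unsatisfiable

From constraints 2, 3, and 6, s = r = p = t, so s = t. But constraint 4 says s ≠ t. Contradiction.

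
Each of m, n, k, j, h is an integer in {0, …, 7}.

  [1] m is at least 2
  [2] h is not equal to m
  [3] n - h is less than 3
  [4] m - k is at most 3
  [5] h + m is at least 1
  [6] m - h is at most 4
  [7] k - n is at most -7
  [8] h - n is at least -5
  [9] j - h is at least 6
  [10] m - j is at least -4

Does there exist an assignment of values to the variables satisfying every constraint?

Constraints 4, 7, 8, 9, and 10 give k − m ≥ -3, m − j ≥ -4, j − h ≥ 6, h − n ≥ -5, n − k ≥ 7.
Adding all 5 inequalities: the left sides telescope to 0, and the right sides sum to (-3) + (-4) + 6 + (-5) + 7 = 1. So 0 ≥ 1, which is false.

Unsatisfiable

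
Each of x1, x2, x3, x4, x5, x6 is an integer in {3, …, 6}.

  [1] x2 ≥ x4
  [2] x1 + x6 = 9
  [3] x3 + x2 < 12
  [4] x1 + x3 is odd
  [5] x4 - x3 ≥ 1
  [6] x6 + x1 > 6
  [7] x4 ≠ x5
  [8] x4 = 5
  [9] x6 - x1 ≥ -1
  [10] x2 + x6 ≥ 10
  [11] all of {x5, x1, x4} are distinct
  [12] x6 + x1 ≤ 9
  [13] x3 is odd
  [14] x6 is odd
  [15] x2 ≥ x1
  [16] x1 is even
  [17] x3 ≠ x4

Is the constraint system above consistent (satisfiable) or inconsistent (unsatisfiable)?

Satisfiable

One satisfying assignment is x1 = 4, x2 = 6, x3 = 3, x4 = 5, x5 = 3, x6 = 5.
For the less obvious constraints — constraint 2: x1 + x6 = 9; constraint 3: x3 + x2 = 9 — and the others hold by inspection.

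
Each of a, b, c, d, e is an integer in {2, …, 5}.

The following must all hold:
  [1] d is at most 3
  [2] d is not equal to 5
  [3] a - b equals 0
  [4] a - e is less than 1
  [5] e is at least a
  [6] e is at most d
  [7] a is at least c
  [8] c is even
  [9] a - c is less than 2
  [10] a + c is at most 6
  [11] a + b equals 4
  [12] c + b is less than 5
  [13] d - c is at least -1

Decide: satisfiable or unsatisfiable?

The assignment a = 2, b = 2, c = 2, d = 3, e = 2 works:
  constraint 3 holds since a - b = 0.
  constraint 4 holds since a - e = 0.
The rest check out directly.

Satisfiable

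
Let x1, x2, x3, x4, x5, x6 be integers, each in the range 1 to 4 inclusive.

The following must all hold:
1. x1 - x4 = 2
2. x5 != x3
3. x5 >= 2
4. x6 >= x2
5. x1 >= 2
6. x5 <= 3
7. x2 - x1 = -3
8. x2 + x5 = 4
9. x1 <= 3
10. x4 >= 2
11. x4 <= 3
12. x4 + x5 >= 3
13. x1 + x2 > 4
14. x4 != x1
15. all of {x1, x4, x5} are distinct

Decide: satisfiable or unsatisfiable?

Constraints 3, 5, 6, 9, 10, and 11 confine each of x1, x4, x5 to the 2 values {2, 3}.
Constraint 15 requires all 3 of them to be distinct, but only 2 values are available — impossible by the pigeonhole principle.

Unsatisfiable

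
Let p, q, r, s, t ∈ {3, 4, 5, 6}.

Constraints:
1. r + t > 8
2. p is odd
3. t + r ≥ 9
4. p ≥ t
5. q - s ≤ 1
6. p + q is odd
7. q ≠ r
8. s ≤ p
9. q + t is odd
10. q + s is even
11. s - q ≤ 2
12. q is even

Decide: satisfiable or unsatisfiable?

Setting (p, q, r, s, t) = (5, 4, 6, 4, 3) satisfies everything: constraint 1: r + t = 9; constraint 3: t + r = 9, and the others follow.

Satisfiable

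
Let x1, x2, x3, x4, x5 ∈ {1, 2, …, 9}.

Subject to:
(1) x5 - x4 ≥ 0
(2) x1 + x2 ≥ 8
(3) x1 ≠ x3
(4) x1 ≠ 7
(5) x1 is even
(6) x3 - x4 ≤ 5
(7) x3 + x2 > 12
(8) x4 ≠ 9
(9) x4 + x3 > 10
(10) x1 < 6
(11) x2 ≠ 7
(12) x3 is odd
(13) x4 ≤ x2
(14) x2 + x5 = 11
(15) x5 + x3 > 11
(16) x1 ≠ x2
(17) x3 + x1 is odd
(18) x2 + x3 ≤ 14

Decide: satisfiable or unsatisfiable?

One satisfying assignment is x1 = 4, x2 = 6, x3 = 7, x4 = 5, x5 = 5.
For the less obvious constraints — constraint 1: x5 - x4 = 0; constraint 2: x1 + x2 = 10; constraint 6: x3 - x4 = 2 — and the others hold by inspection.

Satisfiable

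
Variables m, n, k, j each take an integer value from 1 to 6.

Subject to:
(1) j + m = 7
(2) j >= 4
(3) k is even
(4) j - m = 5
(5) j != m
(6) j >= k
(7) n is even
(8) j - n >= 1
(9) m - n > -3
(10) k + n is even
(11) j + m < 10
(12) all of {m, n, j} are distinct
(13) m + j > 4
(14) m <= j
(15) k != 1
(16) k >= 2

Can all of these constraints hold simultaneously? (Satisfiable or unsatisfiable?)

Satisfiable

Take m = 1, n = 2, k = 2, j = 6. Then constraint 1: j + m = 7; constraint 4: j - m = 5, and every other listed constraint is also met.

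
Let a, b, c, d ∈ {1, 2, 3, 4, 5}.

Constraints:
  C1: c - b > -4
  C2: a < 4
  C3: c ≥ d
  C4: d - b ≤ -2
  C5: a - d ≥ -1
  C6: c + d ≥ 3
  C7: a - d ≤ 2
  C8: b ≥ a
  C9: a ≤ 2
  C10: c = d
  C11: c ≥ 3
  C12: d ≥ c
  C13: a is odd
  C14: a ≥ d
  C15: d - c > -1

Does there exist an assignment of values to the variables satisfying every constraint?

From constraints 11 and 12: d ≥ c and c ≥ 3, so d ≥ 3. From constraints 9 and 14: d ≤ a and a ≤ 2, so d ≤ 2. But 2 < 3, so no value of d works.

Unsatisfiable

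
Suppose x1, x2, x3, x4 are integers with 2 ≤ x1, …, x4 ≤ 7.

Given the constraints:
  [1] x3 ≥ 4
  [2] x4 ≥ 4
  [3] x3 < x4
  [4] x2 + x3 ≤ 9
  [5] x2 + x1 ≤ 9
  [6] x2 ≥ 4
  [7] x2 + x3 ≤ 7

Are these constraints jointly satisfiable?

Unsatisfiable

From constraint 6: x2 ≥ 4. From constraint 1: x3 ≥ 4. Hence x2 + x3 ≥ 8. But constraint 7 requires x2 + x3 ≤ 7, and 7 < 8. Contradiction.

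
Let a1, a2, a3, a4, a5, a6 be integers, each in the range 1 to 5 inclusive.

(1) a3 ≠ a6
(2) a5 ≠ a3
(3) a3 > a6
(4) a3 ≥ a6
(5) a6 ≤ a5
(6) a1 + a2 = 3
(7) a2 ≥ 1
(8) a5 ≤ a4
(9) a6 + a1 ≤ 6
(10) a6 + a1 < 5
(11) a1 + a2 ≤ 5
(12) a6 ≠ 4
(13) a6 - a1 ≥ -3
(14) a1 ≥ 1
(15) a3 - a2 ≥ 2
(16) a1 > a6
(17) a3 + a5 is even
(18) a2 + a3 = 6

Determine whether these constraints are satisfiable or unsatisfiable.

Satisfiable

Setting (a1, a2, a3, a4, a5, a6) = (2, 1, 5, 1, 1, 1) satisfies everything: constraint 6: a1 + a2 = 3; constraint 9: a6 + a1 = 3, and the others follow.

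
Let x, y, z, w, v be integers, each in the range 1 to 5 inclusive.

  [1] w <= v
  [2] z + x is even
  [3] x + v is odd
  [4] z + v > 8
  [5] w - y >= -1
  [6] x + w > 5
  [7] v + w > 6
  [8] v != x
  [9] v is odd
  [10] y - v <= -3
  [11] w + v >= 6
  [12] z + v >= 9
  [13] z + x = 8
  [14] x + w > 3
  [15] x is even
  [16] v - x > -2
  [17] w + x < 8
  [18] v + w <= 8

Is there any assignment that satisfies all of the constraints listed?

Setting (x, y, z, w, v) = (4, 1, 4, 2, 5) satisfies everything: constraint 4: z + v = 9; constraint 5: w - y = 1; constraint 6: x + w = 6, and the others follow.

Satisfiable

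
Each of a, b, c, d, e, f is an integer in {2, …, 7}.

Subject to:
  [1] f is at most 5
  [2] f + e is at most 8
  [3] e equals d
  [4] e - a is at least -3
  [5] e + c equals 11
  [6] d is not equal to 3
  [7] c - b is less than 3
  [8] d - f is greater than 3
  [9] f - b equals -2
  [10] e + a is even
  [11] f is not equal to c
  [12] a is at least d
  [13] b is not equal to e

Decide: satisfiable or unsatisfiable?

Setting (a, b, c, d, e, f) = (6, 4, 5, 6, 6, 2) satisfies everything: constraint 2: f + e = 8; constraint 4: e - a = 0; constraint 5: e + c = 11, and the others follow.

Satisfiable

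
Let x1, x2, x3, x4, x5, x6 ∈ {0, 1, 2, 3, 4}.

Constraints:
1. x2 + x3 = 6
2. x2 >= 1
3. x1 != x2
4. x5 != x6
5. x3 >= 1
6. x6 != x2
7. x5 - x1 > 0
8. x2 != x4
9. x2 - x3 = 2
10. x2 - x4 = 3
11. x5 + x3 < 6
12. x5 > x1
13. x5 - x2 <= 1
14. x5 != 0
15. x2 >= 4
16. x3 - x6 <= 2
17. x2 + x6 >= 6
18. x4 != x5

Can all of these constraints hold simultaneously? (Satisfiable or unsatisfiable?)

Satisfiable

One satisfying assignment is x1 = 2, x2 = 4, x3 = 2, x4 = 1, x5 = 3, x6 = 2.
For the less obvious constraints — constraint 1: x2 + x3 = 6; constraint 7: x5 - x1 = 1; constraint 9: x2 - x3 = 2 — and the others hold by inspection.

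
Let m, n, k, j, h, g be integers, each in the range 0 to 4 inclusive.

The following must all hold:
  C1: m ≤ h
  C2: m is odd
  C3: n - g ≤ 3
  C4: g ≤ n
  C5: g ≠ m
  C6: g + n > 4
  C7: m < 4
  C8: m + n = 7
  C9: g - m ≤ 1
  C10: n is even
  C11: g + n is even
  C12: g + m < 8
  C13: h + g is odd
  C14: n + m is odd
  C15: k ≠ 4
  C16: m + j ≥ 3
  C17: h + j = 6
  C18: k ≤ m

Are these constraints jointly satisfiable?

Satisfiable

The assignment m = 3, n = 4, k = 3, j = 3, h = 3, g = 2 works:
  constraint 3 holds since n - g = 2.
  constraint 6 holds since g + n = 6.
The rest check out directly.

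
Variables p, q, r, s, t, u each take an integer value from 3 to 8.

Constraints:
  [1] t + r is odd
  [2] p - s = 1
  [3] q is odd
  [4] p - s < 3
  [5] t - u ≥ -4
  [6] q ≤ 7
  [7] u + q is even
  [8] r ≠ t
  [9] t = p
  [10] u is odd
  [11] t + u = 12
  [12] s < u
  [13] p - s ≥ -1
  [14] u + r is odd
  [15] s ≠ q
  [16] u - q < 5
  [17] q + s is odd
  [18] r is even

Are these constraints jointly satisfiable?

Setting (p, q, r, s, t, u) = (5, 3, 4, 4, 5, 7) satisfies everything: constraint 2: p - s = 1; constraint 4: p - s = 1, and the others follow.

Satisfiable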